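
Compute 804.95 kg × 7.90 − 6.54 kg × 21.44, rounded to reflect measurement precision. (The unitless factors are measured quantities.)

804.95 × 7.90 = 6359.105 → 6.36 × 10^3 kg (3 s.f., last digit at the 10^1 place).
6.54 × 21.44 = 140.2176 → 1.40 × 10^2 kg (3 s.f., last digit at the 10^0 place).
Difference: 6218.8874 kg; keep the coarser place, 10^1.
Result: 6.22 × 10^3 kg.

6.22 × 10^3 kg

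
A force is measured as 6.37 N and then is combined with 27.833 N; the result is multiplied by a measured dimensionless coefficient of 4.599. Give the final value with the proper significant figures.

6.37 N + 27.833 N = 34.203 N; the sum is limited to 2 decimal places (4 s.f.).
Carrying full precision, 34.203 × 4.599 = 157.299597 N; 4.599 has 4 s.f., so the result keeps min(4, 4) = 4 s.f.
Rounded to 4 significant figures: 157.3 N.

157.3 N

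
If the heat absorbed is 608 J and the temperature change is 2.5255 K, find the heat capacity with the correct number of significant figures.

241 J/K

heat capacity = 608 J ÷ 2.5255 K = 240.744407048… J/K.
608 has 3 significant figures; 2.5255 has 5.
Division/multiplication keeps the fewest: 3 significant figures.
Rounded: 241 J/K.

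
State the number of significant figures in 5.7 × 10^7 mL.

5.7 × 10^7: in scientific notation every digit of the coefficient is significant.

2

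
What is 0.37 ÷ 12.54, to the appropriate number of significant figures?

0.030

0.37 ÷ 12.54 = 0.0295055821372…
Multiplication/division keeps the fewest significant figures: 0.37 → 2 s.f., 12.54 → 4 s.f.; limit is 2.
Rounded to 2 significant figures: 0.030.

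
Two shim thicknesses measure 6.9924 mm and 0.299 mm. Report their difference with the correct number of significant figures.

6.9924 mm − 0.299 mm = 6.6934 mm.
Addition/subtraction keeps the fewest decimal places: 6.9924 → 4 decimal places, 0.299 → 3 decimal places; limit is 3.
Rounded to 3 decimal places: 6.693 mm.

6.693 mm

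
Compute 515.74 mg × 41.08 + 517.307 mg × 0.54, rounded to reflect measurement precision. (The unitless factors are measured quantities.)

515.74 × 41.08 = 21186.5992 → 2.119 × 10⁴ mg (4 s.f., last digit at the 10^1 place).
517.307 × 0.54 = 279.34578 → 2.8 × 10² mg (2 s.f., last digit at the 10^1 place).
Sum: 21465.94498 mg; keep the coarser place, 10^1.
Result: 2.147 × 10⁴ mg.

2.147 × 10⁴ mg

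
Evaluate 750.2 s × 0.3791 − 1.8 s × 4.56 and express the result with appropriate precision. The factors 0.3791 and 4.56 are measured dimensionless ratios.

276.2 s

750.2 × 0.3791 = 284.40082 → 284.4 s (4 s.f., last digit at the 10^-1 place).
1.8 × 4.56 = 8.208 → 8.2 s (2 s.f., last digit at the 10^-1 place).
Difference: 276.19282 s; keep the coarser place, 10^-1.
Result: 276.2 s.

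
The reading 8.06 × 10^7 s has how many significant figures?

3

8.06 × 10^7: in scientific notation every digit of the coefficient is significant.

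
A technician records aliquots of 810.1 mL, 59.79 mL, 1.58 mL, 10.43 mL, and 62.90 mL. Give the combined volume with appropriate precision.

944.8 mL

810.1 mL + 59.79 mL + 1.58 mL + 10.43 mL + 62.90 mL = 944.80 mL.
Addition/subtraction keeps the fewest decimal places: 810.1 → 1 decimal place, 59.79 → 2 decimal places, 1.58 → 2 decimal places, 10.43 → 2 decimal places, 62.90 → 2 decimal places; limit is 1.
Rounded to 1 decimal place: 944.8 mL.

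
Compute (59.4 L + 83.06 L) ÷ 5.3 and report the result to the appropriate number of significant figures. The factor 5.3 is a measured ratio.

27 L

59.4 L + 83.06 L = 142.46 L; the sum is limited to 1 decimal place (4 s.f.).
Carrying full precision, 142.46 ÷ 5.3 = 26.879245283… L; 5.3 has 2 s.f., so the result keeps min(4, 2) = 2 s.f.
Rounded to 2 significant figures: 27 L.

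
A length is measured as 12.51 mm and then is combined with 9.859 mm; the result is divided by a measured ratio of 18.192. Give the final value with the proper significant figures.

1.230 mm

12.51 mm + 9.859 mm = 22.369 mm; the sum is limited to 2 decimal places (4 s.f.).
Carrying full precision, 22.369 ÷ 18.192 = 1.2296064204… mm; 18.192 has 5 s.f., so the result keeps min(4, 5) = 4 s.f.
Rounded to 4 significant figures: 1.230 mm.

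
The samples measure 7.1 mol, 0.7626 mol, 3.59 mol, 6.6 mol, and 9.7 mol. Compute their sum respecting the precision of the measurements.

27.8 mol

7.1 mol + 0.7626 mol + 3.59 mol + 6.6 mol + 9.7 mol = 27.7526 mol.
Addition/subtraction keeps the fewest decimal places: 7.1 → 1 decimal place, 0.7626 → 4 decimal places, 3.59 → 2 decimal places, 6.6 → 1 decimal place, 9.7 → 1 decimal place; limit is 1.
Rounded to 1 decimal place: 27.8 mol.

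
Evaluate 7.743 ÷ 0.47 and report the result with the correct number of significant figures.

16

7.743 ÷ 0.47 = 16.4744680851…
Multiplication/division keeps the fewest significant figures: 7.743 → 4 s.f., 0.47 → 2 s.f.; limit is 2.
Rounded to 2 significant figures: 16.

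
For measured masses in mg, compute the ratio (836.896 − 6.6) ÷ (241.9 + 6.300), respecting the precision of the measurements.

836.896 − 6.6 = 830.296, limited to 1 d.p. → 4 s.f.; 241.9 + 6.300 = 248.200, limited to 1 d.p. → 4 s.f.
Carrying full precision, 830.296 ÷ 248.200 = 3.34526994359…; keep min(4, 4) = 4 s.f.
Rounded to 4 significant figures: 3.345.

3.345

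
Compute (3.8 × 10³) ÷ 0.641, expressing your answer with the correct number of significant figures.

(3.8 × 10³) ÷ 0.641 = 5928.23712949…
Multiplication/division keeps the fewest significant figures: 3.8 × 10³ → 2 s.f., 0.641 → 3 s.f.; limit is 2.
Rounded to 2 significant figures: 5.9 × 10³.

5.9 × 10³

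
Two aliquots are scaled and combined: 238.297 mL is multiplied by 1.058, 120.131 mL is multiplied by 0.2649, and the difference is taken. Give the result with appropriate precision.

220.3 mL

238.297 × 1.058 = 252.118226 → 252.1 mL (4 s.f., last digit at the 10^-1 place).
120.131 × 0.2649 = 31.8227019 → 31.82 mL (4 s.f., last digit at the 10^-2 place).
Difference: 220.2955241 mL; keep the coarser place, 10^-1.
Result: 220.3 mL.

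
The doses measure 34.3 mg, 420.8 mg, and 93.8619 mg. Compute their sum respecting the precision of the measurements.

34.3 mg + 420.8 mg + 93.8619 mg = 548.9619 mg.
Addition/subtraction keeps the fewest decimal places: 34.3 → 1 decimal place, 420.8 → 1 decimal place, 93.8619 → 4 decimal places; limit is 1.
Rounded to 1 decimal place: 549.0 mg.

549.0 mg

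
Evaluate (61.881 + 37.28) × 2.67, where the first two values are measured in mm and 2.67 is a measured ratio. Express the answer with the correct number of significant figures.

265 mm

61.881 mm + 37.28 mm = 99.161 mm; the sum is limited to 2 decimal places (4 s.f.).
Carrying full precision, 99.161 × 2.67 = 264.75987 mm; 2.67 has 3 s.f., so the result keeps min(4, 3) = 3 s.f.
Rounded to 3 significant figures: 265 mm.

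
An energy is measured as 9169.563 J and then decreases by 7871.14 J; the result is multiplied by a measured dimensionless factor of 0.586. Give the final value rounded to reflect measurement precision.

761 J

9169.563 J − 7871.14 J = 1298.423 J; the difference is limited to 2 decimal places (6 s.f.).
Carrying full precision, 1298.423 × 0.586 = 760.875878 J; 0.586 has 3 s.f., so the result keeps min(6, 3) = 3 s.f.
Rounded to 3 significant figures: 761 J.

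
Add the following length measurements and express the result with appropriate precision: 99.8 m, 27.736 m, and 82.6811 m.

99.8 m + 27.736 m + 82.6811 m = 210.2171 m.
Addition/subtraction keeps the fewest decimal places: 99.8 → 1 decimal place, 27.736 → 3 decimal places, 82.6811 → 4 decimal places; limit is 1.
Rounded to 1 decimal place: 210.2 m.

210.2 m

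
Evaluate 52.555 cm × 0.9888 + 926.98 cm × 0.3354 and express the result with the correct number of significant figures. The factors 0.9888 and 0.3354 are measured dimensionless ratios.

52.555 × 0.9888 = 51.966384 → 51.97 cm (4 s.f., last digit at the 10^-2 place).
926.98 × 0.3354 = 310.909092 → 310.9 cm (4 s.f., last digit at the 10^-1 place).
Sum: 362.875476 cm; keep the coarser place, 10^-1.
Result: 362.9 cm.

362.9 cm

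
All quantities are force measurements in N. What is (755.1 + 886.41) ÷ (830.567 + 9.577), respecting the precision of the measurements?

1.9538

755.1 + 886.41 = 1641.51, limited to 1 d.p. → 5 s.f.; 830.567 + 9.577 = 840.144, limited to 3 d.p. → 6 s.f.
Carrying full precision, 1641.51 ÷ 840.144 = 1.95384362681…; keep min(5, 6) = 5 s.f.
Rounded to 5 significant figures: 1.9538.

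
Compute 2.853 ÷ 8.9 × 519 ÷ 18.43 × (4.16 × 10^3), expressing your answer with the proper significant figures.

2.853 ÷ 8.9 × 519 ÷ 18.43 × (4.16 × 10^3) = 37553.2145318…
Multiplication/division keeps the fewest significant figures: 2.853 → 4 s.f., 8.9 → 2 s.f., 519 → 3 s.f., 18.43 → 4 s.f., 4.16 × 10^3 → 3 s.f.; limit is 2.
Rounded to 2 significant figures: 3.8 × 10^4.

3.8 × 10^4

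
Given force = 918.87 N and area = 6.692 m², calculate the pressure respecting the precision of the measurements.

pressure = 918.87 N ÷ 6.692 m² = 137.308726838… Pa.
918.87 has 5 significant figures; 6.692 has 4.
Division/multiplication keeps the fewest: 4 significant figures.
Rounded: 137.3 Pa.

137.3 Pa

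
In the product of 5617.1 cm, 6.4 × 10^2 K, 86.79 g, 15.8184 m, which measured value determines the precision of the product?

5617.1 cm → 5 s.f.; 6.4 × 10^2 K → 2 s.f.; 86.79 g → 4 s.f.; 15.8184 m → 6 s.f.
The fewest is 2 significant figures, from 6.4 × 10^2 K.

6.4 × 10^2 K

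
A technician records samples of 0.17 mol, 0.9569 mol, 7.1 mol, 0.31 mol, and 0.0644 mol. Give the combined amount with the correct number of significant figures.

0.17 mol + 0.9569 mol + 7.1 mol + 0.31 mol + 0.0644 mol = 8.6013 mol.
Addition/subtraction keeps the fewest decimal places: 0.17 → 2 decimal places, 0.9569 → 4 decimal places, 7.1 → 1 decimal place, 0.31 → 2 decimal places, 0.0644 → 4 decimal places; limit is 1.
Rounded to 1 decimal place: 8.6 mol.

8.6 mol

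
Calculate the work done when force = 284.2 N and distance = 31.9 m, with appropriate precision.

9.07 × 10^3 J

work done = 284.2 N × 31.9 m = 9065.98 J.
284.2 has 4 significant figures; 31.9 has 3.
Division/multiplication keeps the fewest: 3 significant figures.
Rounded: 9.07 × 10^3 J.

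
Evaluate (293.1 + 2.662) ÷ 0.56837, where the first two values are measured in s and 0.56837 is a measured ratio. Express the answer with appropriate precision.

520.4 s

293.1 s + 2.662 s = 295.762 s; the sum is limited to 1 decimal place (4 s.f.).
Carrying full precision, 295.762 ÷ 0.56837 = 520.368773862… s; 0.56837 has 5 s.f., so the result keeps min(4, 5) = 4 s.f.
Rounded to 4 significant figures: 520.4 s.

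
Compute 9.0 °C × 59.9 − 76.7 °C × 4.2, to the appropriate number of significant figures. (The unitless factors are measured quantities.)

9.0 × 59.9 = 539.1 → 5.4 × 10² °C (2 s.f., last digit at the 10^1 place).
76.7 × 4.2 = 322.14 → 3.2 × 10² °C (2 s.f., last digit at the 10^1 place).
Difference: 216.96 °C; keep the coarser place, 10^1.
Result: 2.2 × 10² °C.

2.2 × 10² °C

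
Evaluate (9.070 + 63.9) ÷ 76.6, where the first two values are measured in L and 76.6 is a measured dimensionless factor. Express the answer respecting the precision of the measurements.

9.070 L + 63.9 L = 72.970 L; the sum is limited to 1 decimal place (3 s.f.).
Carrying full precision, 72.970 ÷ 76.6 = 0.952610966057… L; 76.6 has 3 s.f., so the result keeps min(3, 3) = 3 s.f.
Rounded to 3 significant figures: 0.953 L.

0.953 L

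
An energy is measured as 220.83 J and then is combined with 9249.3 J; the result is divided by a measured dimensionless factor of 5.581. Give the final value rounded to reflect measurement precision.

220.83 J + 9249.3 J = 9470.13 J; the sum is limited to 1 decimal place (5 s.f.).
Carrying full precision, 9470.13 ÷ 5.581 = 1696.85181867… J; 5.581 has 4 s.f., so the result keeps min(5, 4) = 4 s.f.
Rounded to 4 significant figures: 1.697 × 10³ J.

1.697 × 10³ J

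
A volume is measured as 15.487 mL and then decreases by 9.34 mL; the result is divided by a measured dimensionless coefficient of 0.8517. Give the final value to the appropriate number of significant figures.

7.22 mL

15.487 mL − 9.34 mL = 6.147 mL; the difference is limited to 2 decimal places (3 s.f.).
Carrying full precision, 6.147 ÷ 0.8517 = 7.21733004579… mL; 0.8517 has 4 s.f., so the result keeps min(3, 4) = 3 s.f.
Rounded to 3 significant figures: 7.22 mL.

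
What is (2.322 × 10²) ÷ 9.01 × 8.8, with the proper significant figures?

(2.322 × 10²) ÷ 9.01 × 8.8 = 226.788013319…
Multiplication/division keeps the fewest significant figures: 2.322 × 10² → 4 s.f., 9.01 → 3 s.f., 8.8 → 2 s.f.; limit is 2.
Rounded to 2 significant figures: 2.3 × 10².

2.3 × 10²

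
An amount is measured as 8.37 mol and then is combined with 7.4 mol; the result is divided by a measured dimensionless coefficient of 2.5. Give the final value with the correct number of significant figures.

6.3 mol

8.37 mol + 7.4 mol = 15.77 mol; the sum is limited to 1 decimal place (3 s.f.).
Carrying full precision, 15.77 ÷ 2.5 = 6.308 mol; 2.5 has 2 s.f., so the result keeps min(3, 2) = 2 s.f.
Rounded to 2 significant figures: 6.3 mol.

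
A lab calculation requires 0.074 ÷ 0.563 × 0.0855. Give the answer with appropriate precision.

0.011

0.074 ÷ 0.563 × 0.0855 = 0.0112380106572…
Multiplication/division keeps the fewest significant figures: 0.074 → 2 s.f., 0.563 → 3 s.f., 0.0855 → 3 s.f.; limit is 2.
Rounded to 2 significant figures: 0.011.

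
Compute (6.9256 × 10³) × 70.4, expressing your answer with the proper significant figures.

4.88 × 10⁵

(6.9256 × 10³) × 70.4 = 487562.24
Multiplication/division keeps the fewest significant figures: 6.9256 × 10³ → 5 s.f., 70.4 → 3 s.f.; limit is 3.
Rounded to 3 significant figures: 4.88 × 10⁵.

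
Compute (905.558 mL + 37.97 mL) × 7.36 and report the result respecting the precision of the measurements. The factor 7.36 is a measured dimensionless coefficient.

905.558 mL + 37.97 mL = 943.528 mL; the sum is limited to 2 decimal places (5 s.f.).
Carrying full precision, 943.528 × 7.36 = 6944.36608 mL; 7.36 has 3 s.f., so the result keeps min(5, 3) = 3 s.f.
Rounded to 3 significant figures: 6.94 × 10³ mL.

6.94 × 10³ mL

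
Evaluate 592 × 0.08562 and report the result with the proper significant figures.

592 × 0.08562 = 50.68704
Multiplication/division keeps the fewest significant figures: 592 → 3 s.f., 0.08562 → 4 s.f.; limit is 3.
Rounded to 3 significant figures: 50.7.

50.7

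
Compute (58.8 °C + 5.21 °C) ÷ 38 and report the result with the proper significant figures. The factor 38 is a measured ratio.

1.7 °C

58.8 °C + 5.21 °C = 64.01 °C; the sum is limited to 1 decimal place (3 s.f.).
Carrying full precision, 64.01 ÷ 38 = 1.68447368421… °C; 38 has 2 s.f., so the result keeps min(3, 2) = 2 s.f.
Rounded to 2 significant figures: 1.7 °C.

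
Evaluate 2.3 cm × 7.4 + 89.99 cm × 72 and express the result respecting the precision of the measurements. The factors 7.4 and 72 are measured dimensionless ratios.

2.3 × 7.4 = 17.02 → 17 cm (2 s.f., last digit at the 10^0 place).
89.99 × 72 = 6479.28 → 6.5 × 10^3 cm (2 s.f., last digit at the 10^2 place).
Sum: 6496.3 cm; keep the coarser place, 10^2.
Result: 6.5 × 10^3 cm.

6.5 × 10^3 cm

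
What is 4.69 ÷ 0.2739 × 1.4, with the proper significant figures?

4.69 ÷ 0.2739 × 1.4 = 23.972252647…
Multiplication/division keeps the fewest significant figures: 4.69 → 3 s.f., 0.2739 → 4 s.f., 1.4 → 2 s.f.; limit is 2.
Rounded to 2 significant figures: 24.

24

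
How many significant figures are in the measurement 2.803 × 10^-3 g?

2.803 × 10^-3: in scientific notation every digit of the coefficient is significant.

4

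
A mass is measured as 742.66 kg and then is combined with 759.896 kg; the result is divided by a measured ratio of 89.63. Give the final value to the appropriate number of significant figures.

16.76 kg

742.66 kg + 759.896 kg = 1502.556 kg; the sum is limited to 2 decimal places (6 s.f.).
Carrying full precision, 1502.556 ÷ 89.63 = 16.7639852728… kg; 89.63 has 4 s.f., so the result keeps min(6, 4) = 4 s.f.
Rounded to 4 significant figures: 16.76 kg.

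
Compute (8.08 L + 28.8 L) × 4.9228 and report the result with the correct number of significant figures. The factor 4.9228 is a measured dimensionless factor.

8.08 L + 28.8 L = 36.88 L; the sum is limited to 1 decimal place (3 s.f.).
Carrying full precision, 36.88 × 4.9228 = 181.552864 L; 4.9228 has 5 s.f., so the result keeps min(3, 5) = 3 s.f.
Rounded to 3 significant figures: 182 L.

182 L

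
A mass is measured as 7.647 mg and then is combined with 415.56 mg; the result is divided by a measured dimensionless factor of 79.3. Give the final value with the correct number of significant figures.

5.34 mg

7.647 mg + 415.56 mg = 423.207 mg; the sum is limited to 2 decimal places (5 s.f.).
Carrying full precision, 423.207 ÷ 79.3 = 5.33678436318… mg; 79.3 has 3 s.f., so the result keeps min(5, 3) = 3 s.f.
Rounded to 3 significant figures: 5.34 mg.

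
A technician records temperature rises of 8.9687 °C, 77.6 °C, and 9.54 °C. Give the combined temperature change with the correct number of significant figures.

96.1 °C

8.9687 °C + 77.6 °C + 9.54 °C = 96.1087 °C.
Addition/subtraction keeps the fewest decimal places: 8.9687 → 4 decimal places, 77.6 → 1 decimal place, 9.54 → 2 decimal places; limit is 1.
Rounded to 1 decimal place: 96.1 °C.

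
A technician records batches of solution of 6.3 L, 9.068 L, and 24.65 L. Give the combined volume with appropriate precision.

40.0 L

6.3 L + 9.068 L + 24.65 L = 40.018 L.
Addition/subtraction keeps the fewest decimal places: 6.3 → 1 decimal place, 9.068 → 3 decimal places, 24.65 → 2 decimal places; limit is 1.
Rounded to 1 decimal place: 40.0 L.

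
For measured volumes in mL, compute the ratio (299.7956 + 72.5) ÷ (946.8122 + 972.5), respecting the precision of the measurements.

299.7956 + 72.5 = 372.2956, limited to 1 d.p. → 4 s.f.; 946.8122 + 972.5 = 1919.3122, limited to 1 d.p. → 5 s.f.
Carrying full precision, 372.2956 ÷ 1919.3122 = 0.193973445279…; keep min(4, 5) = 4 s.f.
Rounded to 4 significant figures: 0.1940.

0.1940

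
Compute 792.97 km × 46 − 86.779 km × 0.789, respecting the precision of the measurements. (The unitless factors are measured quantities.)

3.6 × 10^4 km

792.97 × 46 = 36476.62 → 3.6 × 10^4 km (2 s.f., last digit at the 10^3 place).
86.779 × 0.789 = 68.468631 → 68.5 km (3 s.f., last digit at the 10^-1 place).
Difference: 36408.151369 km; keep the coarser place, 10^3.
Result: 3.6 × 10^4 km.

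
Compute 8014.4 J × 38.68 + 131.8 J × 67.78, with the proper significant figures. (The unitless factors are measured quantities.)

8014.4 × 38.68 = 309996.992 → 3.100 × 10^5 J (4 s.f., last digit at the 10^2 place).
131.8 × 67.78 = 8933.404 → 8933 J (4 s.f., last digit at the 10^0 place).
Sum: 318930.396 J; keep the coarser place, 10^2.
Result: 3.189 × 10^5 J.

3.189 × 10^5 J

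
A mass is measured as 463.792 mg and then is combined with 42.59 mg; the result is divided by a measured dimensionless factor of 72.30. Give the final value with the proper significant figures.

7.004 mg

463.792 mg + 42.59 mg = 506.382 mg; the sum is limited to 2 decimal places (5 s.f.).
Carrying full precision, 506.382 ÷ 72.30 = 7.00390041494… mg; 72.30 has 4 s.f., so the result keeps min(5, 4) = 4 s.f.
Rounded to 4 significant figures: 7.004 mg.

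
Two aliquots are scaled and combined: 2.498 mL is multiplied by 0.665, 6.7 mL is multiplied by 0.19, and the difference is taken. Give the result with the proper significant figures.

0.4 mL

2.498 × 0.665 = 1.66117 → 1.66 mL (3 s.f., last digit at the 10^-2 place).
6.7 × 0.19 = 1.273 → 1.3 mL (2 s.f., last digit at the 10^-1 place).
Difference: 0.38817 mL; keep the coarser place, 10^-1.
Result: 0.4 mL.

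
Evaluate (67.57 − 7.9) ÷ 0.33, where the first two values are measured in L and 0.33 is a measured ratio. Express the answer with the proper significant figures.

1.8 × 10² L

67.57 L − 7.9 L = 59.67 L; the difference is limited to 1 decimal place (3 s.f.).
Carrying full precision, 59.67 ÷ 0.33 = 180.818181818… L; 0.33 has 2 s.f., so the result keeps min(3, 2) = 2 s.f.
Rounded to 2 significant figures: 1.8 × 10² L.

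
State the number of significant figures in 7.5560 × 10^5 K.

5

7.5560 × 10^5: in scientific notation every digit of the coefficient is significant.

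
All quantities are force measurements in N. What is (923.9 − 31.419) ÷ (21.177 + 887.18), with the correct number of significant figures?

0.9825

923.9 − 31.419 = 892.481, limited to 1 d.p. → 4 s.f.; 21.177 + 887.18 = 908.357, limited to 2 d.p. → 5 s.f.
Carrying full precision, 892.481 ÷ 908.357 = 0.982522290245…; keep min(4, 5) = 4 s.f.
Rounded to 4 significant figures: 0.9825.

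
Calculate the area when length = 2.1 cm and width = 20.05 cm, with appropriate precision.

42 cm²

area = 2.1 cm × 20.05 cm = 42.105 cm².
2.1 has 2 significant figures; 20.05 has 4.
Division/multiplication keeps the fewest: 2 significant figures.
Rounded: 42 cm².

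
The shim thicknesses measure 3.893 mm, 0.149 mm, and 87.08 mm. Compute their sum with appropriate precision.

3.893 mm + 0.149 mm + 87.08 mm = 91.122 mm.
Addition/subtraction keeps the fewest decimal places: 3.893 → 3 decimal places, 0.149 → 3 decimal places, 87.08 → 2 decimal places; limit is 2.
Rounded to 2 decimal places: 91.12 mm.

91.12 mm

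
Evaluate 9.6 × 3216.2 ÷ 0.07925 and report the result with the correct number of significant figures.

9.6 × 3216.2 ÷ 0.07925 = 389596.466877…
Multiplication/division keeps the fewest significant figures: 9.6 → 2 s.f., 3216.2 → 5 s.f., 0.07925 → 4 s.f.; limit is 2.
Rounded to 2 significant figures: 3.9 × 10⁵.

3.9 × 10⁵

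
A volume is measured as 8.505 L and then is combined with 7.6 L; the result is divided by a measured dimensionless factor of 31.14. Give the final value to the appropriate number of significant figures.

0.517 L

8.505 L + 7.6 L = 16.105 L; the sum is limited to 1 decimal place (3 s.f.).
Carrying full precision, 16.105 ÷ 31.14 = 0.517180475273… L; 31.14 has 4 s.f., so the result keeps min(3, 4) = 3 s.f.
Rounded to 3 significant figures: 0.517 L.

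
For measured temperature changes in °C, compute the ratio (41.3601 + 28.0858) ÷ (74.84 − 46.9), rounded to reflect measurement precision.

41.3601 + 28.0858 = 69.4459, limited to 4 d.p. → 6 s.f.; 74.84 − 46.9 = 27.94, limited to 1 d.p. → 3 s.f.
Carrying full precision, 69.4459 ÷ 27.94 = 2.48553686471…; keep min(6, 3) = 3 s.f.
Rounded to 3 significant figures: 2.49.

2.49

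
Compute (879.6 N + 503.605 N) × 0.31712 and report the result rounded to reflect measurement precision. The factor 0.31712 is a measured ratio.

438.64 N

879.6 N + 503.605 N = 1383.205 N; the sum is limited to 1 decimal place (5 s.f.).
Carrying full precision, 1383.205 × 0.31712 = 438.6419696 N; 0.31712 has 5 s.f., so the result keeps min(5, 5) = 5 s.f.
Rounded to 5 significant figures: 438.64 N.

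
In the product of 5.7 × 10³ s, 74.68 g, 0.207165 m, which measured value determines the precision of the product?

5.7 × 10³ s

5.7 × 10³ s → 2 s.f.; 74.68 g → 4 s.f.; 0.207165 m → 6 s.f.
The fewest is 2 significant figures, from 5.7 × 10³ s.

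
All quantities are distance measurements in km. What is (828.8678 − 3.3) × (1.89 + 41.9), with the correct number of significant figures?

3.62 × 10⁴ km²

828.8678 − 3.3 = 825.5678, limited to 1 d.p. → 4 s.f.; 1.89 + 41.9 = 43.79, limited to 1 d.p. → 3 s.f.
Carrying full precision, 825.5678 × 43.79 = 36151.613962; keep min(4, 3) = 3 s.f.
Rounded to 3 significant figures: 3.62 × 10⁴ km².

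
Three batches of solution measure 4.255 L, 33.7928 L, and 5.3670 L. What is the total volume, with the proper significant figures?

4.255 L + 33.7928 L + 5.3670 L = 43.4148 L.
Addition/subtraction keeps the fewest decimal places: 4.255 → 3 decimal places, 33.7928 → 4 decimal places, 5.3670 → 4 decimal places; limit is 3.
Rounded to 3 decimal places: 43.415 L.

43.415 L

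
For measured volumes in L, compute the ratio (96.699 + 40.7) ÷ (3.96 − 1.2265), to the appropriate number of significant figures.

50.3

96.699 + 40.7 = 137.399, limited to 1 d.p. → 4 s.f.; 3.96 − 1.2265 = 2.7335, limited to 2 d.p. → 3 s.f.
Carrying full precision, 137.399 ÷ 2.7335 = 50.2648618987…; keep min(4, 3) = 3 s.f.
Rounded to 3 significant figures: 50.3.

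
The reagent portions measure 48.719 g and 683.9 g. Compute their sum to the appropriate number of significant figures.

732.6 g

48.719 g + 683.9 g = 732.619 g.
Addition/subtraction keeps the fewest decimal places: 48.719 → 3 decimal places, 683.9 → 1 decimal place; limit is 1.
Rounded to 1 decimal place: 732.6 g.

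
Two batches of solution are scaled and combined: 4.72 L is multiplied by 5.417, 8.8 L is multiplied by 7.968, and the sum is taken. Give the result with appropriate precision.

4.72 × 5.417 = 25.56824 → 25.6 L (3 s.f., last digit at the 10^-1 place).
8.8 × 7.968 = 70.1184 → 70. L (2 s.f., last digit at the 10^0 place).
Sum: 95.68664 L; keep the coarser place, 10^0.
Result: 96 L.

96 L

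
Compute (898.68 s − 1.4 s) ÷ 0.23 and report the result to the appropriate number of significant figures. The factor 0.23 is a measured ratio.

898.68 s − 1.4 s = 897.28 s; the difference is limited to 1 decimal place (4 s.f.).
Carrying full precision, 897.28 ÷ 0.23 = 3901.2173913… s; 0.23 has 2 s.f., so the result keeps min(4, 2) = 2 s.f.
Rounded to 2 significant figures: 3.9 × 10^3 s.

3.9 × 10^3 s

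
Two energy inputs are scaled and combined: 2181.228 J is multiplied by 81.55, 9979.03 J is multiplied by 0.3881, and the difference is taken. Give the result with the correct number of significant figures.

2181.228 × 81.55 = 177879.1434 → 1.779 × 10⁵ J (4 s.f., last digit at the 10^2 place).
9979.03 × 0.3881 = 3872.861543 → 3873 J (4 s.f., last digit at the 10^0 place).
Difference: 174006.281857 J; keep the coarser place, 10^2.
Result: 1.740 × 10⁵ J.

1.740 × 10⁵ J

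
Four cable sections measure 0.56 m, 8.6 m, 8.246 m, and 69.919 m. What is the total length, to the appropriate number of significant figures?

0.56 m + 8.6 m + 8.246 m + 69.919 m = 87.325 m.
Addition/subtraction keeps the fewest decimal places: 0.56 → 2 decimal places, 8.6 → 1 decimal place, 8.246 → 3 decimal places, 69.919 → 3 decimal places; limit is 1.
Rounded to 1 decimal place: 87.3 m.

87.3 m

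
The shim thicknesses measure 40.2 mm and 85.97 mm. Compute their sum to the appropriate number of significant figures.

40.2 mm + 85.97 mm = 126.17 mm.
Addition/subtraction keeps the fewest decimal places: 40.2 → 1 decimal place, 85.97 → 2 decimal places; limit is 1.
Rounded to 1 decimal place: 126.2 mm.

126.2 mm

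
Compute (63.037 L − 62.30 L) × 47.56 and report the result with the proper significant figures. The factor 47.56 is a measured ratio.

35 L

63.037 L − 62.30 L = 0.737 L; the difference is limited to 2 decimal places (2 s.f.).
Carrying full precision, 0.737 × 47.56 = 35.05172 L; 47.56 has 4 s.f., so the result keeps min(2, 4) = 2 s.f.
Rounded to 2 significant figures: 35 L.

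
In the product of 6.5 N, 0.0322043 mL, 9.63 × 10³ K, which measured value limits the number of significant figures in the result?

6.5 N

6.5 N → 2 s.f.; 0.0322043 mL → 6 s.f.; 9.63 × 10³ K → 3 s.f.
The fewest is 2 significant figures, from 6.5 N.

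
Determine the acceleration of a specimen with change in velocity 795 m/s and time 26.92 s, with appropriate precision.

29.5 m/s²

acceleration = 795 m/s ÷ 26.92 s = 29.5319465082… m/s².
795 has 3 significant figures; 26.92 has 4.
Division/multiplication keeps the fewest: 3 significant figures.
Rounded: 29.5 m/s².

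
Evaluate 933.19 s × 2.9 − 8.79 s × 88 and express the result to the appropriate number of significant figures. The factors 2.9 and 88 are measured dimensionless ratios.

933.19 × 2.9 = 2706.251 → 2.7 × 10³ s (2 s.f., last digit at the 10^2 place).
8.79 × 88 = 773.52 → 7.7 × 10² s (2 s.f., last digit at the 10^1 place).
Difference: 1932.731 s; keep the coarser place, 10^2.
Result: 1.9 × 10³ s.

1.9 × 10³ s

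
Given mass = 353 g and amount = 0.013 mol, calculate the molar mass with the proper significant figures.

molar mass = 353 g ÷ 0.013 mol = 27153.8461538… g/mol.
353 has 3 significant figures; 0.013 has 2.
Division/multiplication keeps the fewest: 2 significant figures.
Rounded: 2.7 × 10⁴ g/mol.

2.7 × 10⁴ g/mol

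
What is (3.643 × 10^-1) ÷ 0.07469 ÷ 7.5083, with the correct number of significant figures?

0.6496

(3.643 × 10^-1) ÷ 0.07469 ÷ 7.5083 = 0.649613579689…
Multiplication/division keeps the fewest significant figures: 3.643 × 10^-1 → 4 s.f., 0.07469 → 4 s.f., 7.5083 → 5 s.f.; limit is 4.
Rounded to 4 significant figures: 0.6496.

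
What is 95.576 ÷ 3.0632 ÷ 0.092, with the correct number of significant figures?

95.576 ÷ 3.0632 ÷ 0.092 = 339.145196271…
Multiplication/division keeps the fewest significant figures: 95.576 → 5 s.f., 3.0632 → 5 s.f., 0.092 → 2 s.f.; limit is 2.
Rounded to 2 significant figures: 3.4 × 10^2.

3.4 × 10^2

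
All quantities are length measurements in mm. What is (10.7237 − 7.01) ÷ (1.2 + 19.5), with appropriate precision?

10.7237 − 7.01 = 3.7137, limited to 2 d.p. → 3 s.f.; 1.2 + 19.5 = 20.7, limited to 1 d.p. → 3 s.f.
Carrying full precision, 3.7137 ÷ 20.7 = 0.179405797101…; keep min(3, 3) = 3 s.f.
Rounded to 3 significant figures: 0.179.

0.179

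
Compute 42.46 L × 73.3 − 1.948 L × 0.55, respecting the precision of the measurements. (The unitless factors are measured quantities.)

3.11 × 10³ L

42.46 × 73.3 = 3112.318 → 3.11 × 10³ L (3 s.f., last digit at the 10^1 place).
1.948 × 0.55 = 1.0714 → 1.1 L (2 s.f., last digit at the 10^-1 place).
Difference: 3111.2466 L; keep the coarser place, 10^1.
Result: 3.11 × 10³ L.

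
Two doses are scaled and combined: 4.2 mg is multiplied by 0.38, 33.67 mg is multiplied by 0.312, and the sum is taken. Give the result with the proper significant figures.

12.1 mg

4.2 × 0.38 = 1.596 → 1.6 mg (2 s.f., last digit at the 10^-1 place).
33.67 × 0.312 = 10.50504 → 10.5 mg (3 s.f., last digit at the 10^-1 place).
Sum: 12.10104 mg; keep the coarser place, 10^-1.
Result: 12.1 mg.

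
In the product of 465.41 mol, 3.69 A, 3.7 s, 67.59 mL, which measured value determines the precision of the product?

465.41 mol → 5 s.f.; 3.69 A → 3 s.f.; 3.7 s → 2 s.f.; 67.59 mL → 4 s.f.
The fewest is 2 significant figures, from 3.7 s.

3.7 s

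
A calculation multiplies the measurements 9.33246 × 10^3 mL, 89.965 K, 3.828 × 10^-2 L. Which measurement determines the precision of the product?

9.33246 × 10^3 mL → 6 s.f.; 89.965 K → 5 s.f.; 3.828 × 10^-2 L → 4 s.f.
The fewest is 4 significant figures, from 3.828 × 10^-2 L.

3.828 × 10^-2 L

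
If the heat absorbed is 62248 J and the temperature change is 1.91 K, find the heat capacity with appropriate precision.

3.26 × 10⁴ J/K

heat capacity = 62248 J ÷ 1.91 K = 32590.5759162… J/K.
62248 has 5 significant figures; 1.91 has 3.
Division/multiplication keeps the fewest: 3 significant figures.
Rounded: 3.26 × 10⁴ J/K.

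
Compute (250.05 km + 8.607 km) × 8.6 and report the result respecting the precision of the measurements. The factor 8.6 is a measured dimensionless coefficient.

2.2 × 10^3 km

250.05 km + 8.607 km = 258.657 km; the sum is limited to 2 decimal places (5 s.f.).
Carrying full precision, 258.657 × 8.6 = 2224.4502 km; 8.6 has 2 s.f., so the result keeps min(5, 2) = 2 s.f.
Rounded to 2 significant figures: 2.2 × 10^3 km.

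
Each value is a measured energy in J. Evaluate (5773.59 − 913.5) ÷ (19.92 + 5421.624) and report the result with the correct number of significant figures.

0.89315

5773.59 − 913.5 = 4860.09, limited to 1 d.p. → 5 s.f.; 19.92 + 5421.624 = 5441.544, limited to 2 d.p. → 6 s.f.
Carrying full precision, 4860.09 ÷ 5441.544 = 0.893145401379…; keep min(5, 6) = 5 s.f.
Rounded to 5 significant figures: 0.89315.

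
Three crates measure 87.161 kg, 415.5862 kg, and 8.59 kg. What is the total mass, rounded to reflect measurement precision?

511.34 kg

87.161 kg + 415.5862 kg + 8.59 kg = 511.3372 kg.
Addition/subtraction keeps the fewest decimal places: 87.161 → 3 decimal places, 415.5862 → 4 decimal places, 8.59 → 2 decimal places; limit is 2.
Rounded to 2 decimal places: 511.34 kg.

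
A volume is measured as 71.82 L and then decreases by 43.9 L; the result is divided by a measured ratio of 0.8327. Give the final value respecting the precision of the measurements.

33.5 L

71.82 L − 43.9 L = 27.92 L; the difference is limited to 1 decimal place (3 s.f.).
Carrying full precision, 27.92 ÷ 0.8327 = 33.5294824066… L; 0.8327 has 4 s.f., so the result keeps min(3, 4) = 3 s.f.
Rounded to 3 significant figures: 33.5 L.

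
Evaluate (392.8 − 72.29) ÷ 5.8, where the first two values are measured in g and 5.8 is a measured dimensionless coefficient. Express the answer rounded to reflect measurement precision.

55 g

392.8 g − 72.29 g = 320.51 g; the difference is limited to 1 decimal place (4 s.f.).
Carrying full precision, 320.51 ÷ 5.8 = 55.2603448276… g; 5.8 has 2 s.f., so the result keeps min(4, 2) = 2 s.f.
Rounded to 2 significant figures: 55 g.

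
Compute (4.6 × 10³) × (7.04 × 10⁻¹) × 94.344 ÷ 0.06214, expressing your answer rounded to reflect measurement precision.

4.9 × 10⁶

(4.6 × 10³) × (7.04 × 10⁻¹) × 94.344 ÷ 0.06214 = 4916697.9337…
Multiplication/division keeps the fewest significant figures: 4.6 × 10³ → 2 s.f., 7.04 × 10⁻¹ → 3 s.f., 94.344 → 5 s.f., 0.06214 → 4 s.f.; limit is 2.
Rounded to 2 significant figures: 4.9 × 10⁶.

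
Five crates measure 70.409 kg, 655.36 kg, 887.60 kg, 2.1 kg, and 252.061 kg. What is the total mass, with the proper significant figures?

70.409 kg + 655.36 kg + 887.60 kg + 2.1 kg + 252.061 kg = 1867.530 kg.
Addition/subtraction keeps the fewest decimal places: 70.409 → 3 decimal places, 655.36 → 2 decimal places, 887.60 → 2 decimal places, 2.1 → 1 decimal place, 252.061 → 3 decimal places; limit is 1.
Rounded to 1 decimal place: 1867.5 kg.

1867.5 kg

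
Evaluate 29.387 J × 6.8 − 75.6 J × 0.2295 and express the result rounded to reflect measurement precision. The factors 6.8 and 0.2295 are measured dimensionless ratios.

1.8 × 10^2 J

29.387 × 6.8 = 199.8316 → 2.0 × 10^2 J (2 s.f., last digit at the 10^1 place).
75.6 × 0.2295 = 17.3502 → 17.4 J (3 s.f., last digit at the 10^-1 place).
Difference: 182.4814 J; keep the coarser place, 10^1.
Result: 1.8 × 10^2 J.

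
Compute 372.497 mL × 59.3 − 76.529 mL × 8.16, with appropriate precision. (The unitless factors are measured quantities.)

372.497 × 59.3 = 22089.0721 → 2.21 × 10^4 mL (3 s.f., last digit at the 10^2 place).
76.529 × 8.16 = 624.47664 → 624 mL (3 s.f., last digit at the 10^0 place).
Difference: 21464.59546 mL; keep the coarser place, 10^2.
Result: 2.15 × 10^4 mL.

2.15 × 10^4 mL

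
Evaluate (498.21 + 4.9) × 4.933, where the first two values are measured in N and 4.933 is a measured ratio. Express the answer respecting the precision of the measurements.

2482 N

498.21 N + 4.9 N = 503.11 N; the sum is limited to 1 decimal place (4 s.f.).
Carrying full precision, 503.11 × 4.933 = 2481.84163 N; 4.933 has 4 s.f., so the result keeps min(4, 4) = 4 s.f.
Rounded to 4 significant figures: 2482 N.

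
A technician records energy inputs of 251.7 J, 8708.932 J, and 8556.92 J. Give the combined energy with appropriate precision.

17517.6 J

251.7 J + 8708.932 J + 8556.92 J = 17517.552 J.
Addition/subtraction keeps the fewest decimal places: 251.7 → 1 decimal place, 8708.932 → 3 decimal places, 8556.92 → 2 decimal places; limit is 1.
Rounded to 1 decimal place: 17517.6 J.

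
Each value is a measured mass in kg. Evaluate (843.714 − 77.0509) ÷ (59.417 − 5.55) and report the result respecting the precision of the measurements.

843.714 − 77.0509 = 766.6631, limited to 3 d.p. → 6 s.f.; 59.417 − 5.55 = 53.867, limited to 2 d.p. → 4 s.f.
Carrying full precision, 766.6631 ÷ 53.867 = 14.2325189819…; keep min(6, 4) = 4 s.f.
Rounded to 4 significant figures: 14.23.

14.23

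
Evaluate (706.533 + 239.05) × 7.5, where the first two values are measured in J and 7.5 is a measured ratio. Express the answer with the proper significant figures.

706.533 J + 239.05 J = 945.583 J; the sum is limited to 2 decimal places (5 s.f.).
Carrying full precision, 945.583 × 7.5 = 7091.8725 J; 7.5 has 2 s.f., so the result keeps min(5, 2) = 2 s.f.
Rounded to 2 significant figures: 7.1 × 10³ J.

7.1 × 10³ J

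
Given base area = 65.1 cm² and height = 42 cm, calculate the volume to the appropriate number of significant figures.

volume = 65.1 cm² × 42 cm = 2734.2 cm³.
65.1 has 3 significant figures; 42 has 2.
Division/multiplication keeps the fewest: 2 significant figures.
Rounded: 2.7 × 10^3 cm³.

2.7 × 10^3 cm³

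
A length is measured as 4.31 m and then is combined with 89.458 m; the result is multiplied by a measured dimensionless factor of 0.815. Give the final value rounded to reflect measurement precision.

76.4 m

4.31 m + 89.458 m = 93.768 m; the sum is limited to 2 decimal places (4 s.f.).
Carrying full precision, 93.768 × 0.815 = 76.42092 m; 0.815 has 3 s.f., so the result keeps min(4, 3) = 3 s.f.
Rounded to 3 significant figures: 76.4 m.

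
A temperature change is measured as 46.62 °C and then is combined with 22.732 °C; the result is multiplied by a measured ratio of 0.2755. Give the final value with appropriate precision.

19.11 °C

46.62 °C + 22.732 °C = 69.352 °C; the sum is limited to 2 decimal places (4 s.f.).
Carrying full precision, 69.352 × 0.2755 = 19.106476 °C; 0.2755 has 4 s.f., so the result keeps min(4, 4) = 4 s.f.
Rounded to 4 significant figures: 19.11 °C.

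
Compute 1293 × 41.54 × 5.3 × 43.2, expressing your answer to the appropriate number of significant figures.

1293 × 41.54 × 5.3 × 43.2 = 12297720.9312
Multiplication/division keeps the fewest significant figures: 1293 → 4 s.f., 41.54 → 4 s.f., 5.3 → 2 s.f., 43.2 → 3 s.f.; limit is 2.
Rounded to 2 significant figures: 1.2 × 10^7.

1.2 × 10^7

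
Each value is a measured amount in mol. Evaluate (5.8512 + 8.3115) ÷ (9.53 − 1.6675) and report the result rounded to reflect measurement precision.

1.80

5.8512 + 8.3115 = 14.1627, limited to 4 d.p. → 6 s.f.; 9.53 − 1.6675 = 7.8625, limited to 2 d.p. → 3 s.f.
Carrying full precision, 14.1627 ÷ 7.8625 = 1.8012972973…; keep min(6, 3) = 3 s.f.
Rounded to 3 significant figures: 1.80.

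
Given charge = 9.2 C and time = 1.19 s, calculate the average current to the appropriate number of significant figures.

average current = 9.2 C ÷ 1.19 s = 7.73109243697… A.
9.2 has 2 significant figures; 1.19 has 3.
Division/multiplication keeps the fewest: 2 significant figures.
Rounded: 7.7 A.

7.7 A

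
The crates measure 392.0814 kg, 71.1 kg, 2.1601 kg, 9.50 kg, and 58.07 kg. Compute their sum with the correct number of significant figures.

392.0814 kg + 71.1 kg + 2.1601 kg + 9.50 kg + 58.07 kg = 532.9115 kg.
Addition/subtraction keeps the fewest decimal places: 392.0814 → 4 decimal places, 71.1 → 1 decimal place, 2.1601 → 4 decimal places, 9.50 → 2 decimal places, 58.07 → 2 decimal places; limit is 1.
Rounded to 1 decimal place: 5.329 × 10^2 kg.

5.329 × 10^2 kg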